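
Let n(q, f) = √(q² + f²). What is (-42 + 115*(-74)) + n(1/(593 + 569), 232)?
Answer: -8552 + √72675533057/1162 ≈ -8320.0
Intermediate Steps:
n(q, f) = √(f² + q²)
(-42 + 115*(-74)) + n(1/(593 + 569), 232) = (-42 + 115*(-74)) + √(232² + (1/(593 + 569))²) = (-42 - 8510) + √(53824 + (1/1162)²) = -8552 + √(53824 + (1/1162)²) = -8552 + √(53824 + 1/1350244) = -8552 + √(72675533057/1350244) = -8552 + √72675533057/1162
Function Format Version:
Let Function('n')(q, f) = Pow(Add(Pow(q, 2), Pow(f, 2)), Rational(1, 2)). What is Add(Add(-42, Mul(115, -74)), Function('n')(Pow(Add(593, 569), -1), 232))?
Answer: Add(-8552, Mul(Rational(1, 1162), Pow(72675533057, Rational(1, 2)))) ≈ -8320.0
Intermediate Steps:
Function('n')(q, f) = Pow(Add(Pow(f, 2), Pow(q, 2)), Rational(1, 2))
Add(Add(-42, Mul(115, -74)), Function('n')(Pow(Add(593, 569), -1), 232)) = Add(Add(-42, Mul(115, -74)), Pow(Add(Pow(232, 2), Pow(Pow(Add(593, 569), -1), 2)), Rational(1, 2))) = Add(Add(-42, -8510), Pow(Add(53824, Pow(Pow(1162, -1), 2)), Rational(1, 2))) = Add(-8552, Pow(Add(53824, Pow(Rational(1, 1162), 2)), Rational(1, 2))) = Add(-8552, Pow(Add(53824, Rational(1, 1350244)), Rational(1, 2))) = Add(-8552, Pow(Rational(72675533057, 1350244), Rational(1, 2))) = Add(-8552, Mul(Rational(1, 1162), Pow(72675533057, Rational(1, 2))))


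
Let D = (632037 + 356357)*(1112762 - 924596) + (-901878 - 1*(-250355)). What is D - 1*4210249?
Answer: 185977283632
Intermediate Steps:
D = 185981493881 (D = 988394*188166 + (-901878 + 250355) = 185982145404 - 651523 = 185981493881)
D - 1*4210249 = 185981493881 - 1*4210249 = 185981493881 - 4210249 = 185977283632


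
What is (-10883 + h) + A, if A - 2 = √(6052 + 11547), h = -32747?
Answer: -43628 + √17599 ≈ -43495.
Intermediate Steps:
A = 2 + √17599 (A = 2 + √(6052 + 11547) = 2 + √17599 ≈ 134.66)
(-10883 + h) + A = (-10883 - 32747) + (2 + √17599) = -43630 + (2 + √17599) = -43628 + √17599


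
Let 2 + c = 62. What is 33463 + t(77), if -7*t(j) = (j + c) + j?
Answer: 234027/7 ≈ 33432.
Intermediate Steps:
c = 60 (c = -2 + 62 = 60)
t(j) = -60/7 - 2*j/7 (t(j) = -((j + 60) + j)/7 = -((60 + j) + j)/7 = -(60 + 2*j)/7 = -60/7 - 2*j/7)
33463 + t(77) = 33463 + (-60/7 - 2/7*77) = 33463 + (-60/7 - 22) = 33463 - 214/7 = 234027/7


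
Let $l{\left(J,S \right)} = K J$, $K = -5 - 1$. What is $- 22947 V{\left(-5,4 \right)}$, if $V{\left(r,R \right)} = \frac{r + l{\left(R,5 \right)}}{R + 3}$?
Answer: $\frac{665463}{7} \approx 95066.0$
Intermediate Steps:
$K = -6$
$l{\left(J,S \right)} = - 6 J$
$V{\left(r,R \right)} = \frac{r - 6 R}{3 + R}$ ($V{\left(r,R \right)} = \frac{r - 6 R}{R + 3} = \frac{r - 6 R}{3 + R}$)
$- 22947 V{\left(-5,4 \right)} = - 22947 \frac{-5 - 24}{3 + 4} = - 22947 \frac{-5 - 24}{7} = - 22947 \cdot \frac{1}{7} \left(-29\right) = \left(-22947\right) \left(- \frac{29}{7}\right) = \frac{665463}{7}$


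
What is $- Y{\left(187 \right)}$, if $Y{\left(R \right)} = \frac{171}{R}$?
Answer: $- \frac{171}{187} \approx -0.91444$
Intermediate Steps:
$- Y{\left(187 \right)} = - \frac{171}{187}$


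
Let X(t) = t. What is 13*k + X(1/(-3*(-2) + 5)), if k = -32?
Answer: -4575/11 ≈ -415.91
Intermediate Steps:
13*k + X(1/(-3*(-2) + 5)) = 13*(-32) + 1/(-3*(-2) + 5) = -416 + 1/(6 + 5) = -416 + 1/11 = -4575/11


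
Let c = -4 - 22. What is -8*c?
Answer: 208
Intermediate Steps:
c = -26
-8*c = -8*(-26) = 208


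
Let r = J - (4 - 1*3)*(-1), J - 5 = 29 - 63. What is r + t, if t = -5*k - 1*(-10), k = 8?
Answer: -58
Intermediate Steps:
J = -29 (J = 5 + (29 - 63) = 5 - 34 = -29)
t = -30 (t = -5*8 - 1*(-10) = -40 + 10 = -30)
r = -28 (r = -29 - (4 - 1*3)*(-1) = -29 - (4 - 3)*(-1) = -29 - (-1) = -29 - 1*(-1) = -29 + 1 = -28)
r + t = -28 - 30 = -58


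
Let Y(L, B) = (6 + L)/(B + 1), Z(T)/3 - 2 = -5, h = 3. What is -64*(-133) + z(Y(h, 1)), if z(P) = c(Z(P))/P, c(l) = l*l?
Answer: 8530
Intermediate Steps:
Z(T) = -9 (Z(T) = 6 + 3*(-5) = 6 - 15 = -9)
c(l) = l²
Y(L, B) = (6 + L)/(1 + B)
z(P) = 81/P (z(P) = (-9)²/P = 81/P)
-64*(-133) + z(Y(h, 1)) = -64*(-133) + 81/(((6 + 3)/(1 + 1))) = 8512 + 81/((9/2)) = 8512 + 81/(((½)*9)) = 8512 + 81/(9/2) = 8512 + 81*(2/9) = 8512 + 18 = 8530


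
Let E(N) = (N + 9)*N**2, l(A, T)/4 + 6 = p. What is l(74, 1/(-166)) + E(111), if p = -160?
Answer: 1477856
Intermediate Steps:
l(A, T) = -664 (l(A, T) = -24 + 4*(-160) = -24 - 640 = -664)
E(N) = N**2*(9 + N) (E(N) = (9 + N)*N**2 = N**2*(9 + N))
l(74, 1/(-166)) + E(111) = -664 + 111**2*(9 + 111) = -664 + 12321*120 = -664 + 1478520 = 1477856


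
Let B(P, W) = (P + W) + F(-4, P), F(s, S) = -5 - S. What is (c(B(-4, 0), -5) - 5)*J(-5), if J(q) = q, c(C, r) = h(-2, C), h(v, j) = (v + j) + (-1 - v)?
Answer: 55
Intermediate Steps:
B(P, W) = -5 + W (B(P, W) = (P + W) + (-5 - P) = -5 + W)
h(v, j) = -1 + j (h(v, j) = (j + v) + (-1 - v) = -1 + j)
c(C, r) = -1 + C
(c(B(-4, 0), -5) - 5)*J(-5) = ((-1 + (-5 + 0)) - 5)*(-5) = ((-1 - 5) - 5)*(-5) = (-6 - 5)*(-5) = -11*(-5) = 55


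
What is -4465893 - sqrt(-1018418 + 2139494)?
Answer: -4465893 - 6*sqrt(31141) ≈ -4.4670e+6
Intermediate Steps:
-4465893 - sqrt(-1018418 + 2139494) = -4465893 - sqrt(1121076) = -4465893 - 6*sqrt(31141)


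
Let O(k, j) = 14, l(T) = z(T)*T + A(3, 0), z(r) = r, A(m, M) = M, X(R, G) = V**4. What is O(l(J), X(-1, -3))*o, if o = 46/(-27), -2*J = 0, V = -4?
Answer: -644/27 ≈ -23.852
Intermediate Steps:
X(R, G) = 256 (X(R, G) = (-4)**4 = 256)
J = 0 (J = -1/2*0 = 0)
l(T) = T**2 (l(T) = T*T + 0 = T**2 + 0 = T**2)
o = -46/27 (o = 46*(-1/27) = -46/27 ≈ -1.7037)
O(l(J), X(-1, -3))*o = 14*(-46/27) = -644/27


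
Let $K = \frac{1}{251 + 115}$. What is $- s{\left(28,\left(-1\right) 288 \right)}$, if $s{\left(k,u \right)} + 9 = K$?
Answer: $\frac{3293}{366} \approx 8.9973$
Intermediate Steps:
$K = \frac{1}{366} \approx 0.0027322$
$s{\left(k,u \right)} = - \frac{3293}{366}$ ($s{\left(k,u \right)} = -9 + \frac{1}{366} = - \frac{3293}{366}$)
$- s{\left(28,\left(-1\right) 288 \right)} = \left(-1\right) \left(- \frac{3293}{366}\right) = \frac{3293}{366}$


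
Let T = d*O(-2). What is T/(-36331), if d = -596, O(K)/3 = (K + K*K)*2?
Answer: 7152/36331 ≈ 0.19686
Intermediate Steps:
O(K) = 6*K + 6*K**2 (O(K) = 3*((K + K*K)*2) = 3*((K + K**2)*2) = 3*(2*K + 2*K**2) = 6*K + 6*K**2)
T = -7152 (T = -3576*(-2)*(1 - 2) = -3576*(-2)*(-1) = -596*12 = -7152)
T/(-36331) = -7152/(-36331) = -7152*(-1/36331) = 7152/36331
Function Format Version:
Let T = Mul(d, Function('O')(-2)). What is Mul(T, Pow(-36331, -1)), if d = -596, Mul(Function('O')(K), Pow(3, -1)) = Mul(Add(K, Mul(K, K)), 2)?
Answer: Rational(7152, 36331) ≈ 0.19686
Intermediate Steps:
Function('O')(K) = Add(Mul(6, K), Mul(6, Pow(K, 2))) (Function('O')(K) = Mul(3, Mul(Add(K, Mul(K, K)), 2)) = Mul(3, Mul(Add(K, Pow(K, 2)), 2)) = Mul(3, Add(Mul(2, K), Mul(2, Pow(K, 2)))) = Add(Mul(6, K), Mul(6, Pow(K, 2))))
T = -7152 (T = Mul(-596, Mul(6, -2, Add(1, -2))) = Mul(-596, Mul(6, -2, -1)) = Mul(-596, 12) = -7152)
Mul(T, Pow(-36331, -1)) = Mul(-7152, Pow(-36331, -1)) = Mul(-7152, Rational(-1, 36331)) = Rational(7152, 36331)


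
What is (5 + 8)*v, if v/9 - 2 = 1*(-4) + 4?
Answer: 234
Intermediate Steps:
v = 18 (v = 18 + 9*(1*(-4) + 4) = 18 + 9*(-4 + 4) = 18 + 9*0 = 18 + 0 = 18)
(5 + 8)*v = (5 + 8)*18 = 13*18 = 234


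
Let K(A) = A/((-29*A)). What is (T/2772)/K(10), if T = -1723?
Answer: 49967/2772 ≈ 18.026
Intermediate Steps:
K(A) = -1/29 (K(A) = A*(-1/(29*A)) = -1/29)
(T/2772)/K(10) = (-1723/2772)/(-1/29) = -1723*1/2772*(-29) = -1723/2772*(-29) = 49967/2772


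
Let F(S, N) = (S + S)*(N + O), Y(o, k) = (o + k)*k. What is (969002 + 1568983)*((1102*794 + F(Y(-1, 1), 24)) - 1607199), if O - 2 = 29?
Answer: -1858340534835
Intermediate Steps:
O = 31 (O = 2 + 29 = 31)
Y(o, k) = k*(k + o) (Y(o, k) = (k + o)*k = k*(k + o))
F(S, N) = 2*S*(31 + N) (F(S, N) = (S + S)*(N + 31) = (2*S)*(31 + N) = 2*S*(31 + N))
(969002 + 1568983)*((1102*794 + F(Y(-1, 1), 24)) - 1607199) = (969002 + 1568983)*((1102*794 + 2*(1*(1 - 1))*(31 + 24)) - 1607199) = 2537985*((874988 + 2*(1*0)*55) - 1607199) = 2537985*((874988 + 2*0*55) - 1607199) = 2537985*((874988 + 0) - 1607199) = 2537985*(874988 - 1607199) = 2537985*(-732211) = -1858340534835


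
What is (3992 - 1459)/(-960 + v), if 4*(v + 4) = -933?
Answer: -10132/4789 ≈ -2.1157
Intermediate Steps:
v = -949/4 (v = -4 + (¼)*(-933) = -4 - 933/4 = -949/4 ≈ -237.25)
(3992 - 1459)/(-960 + v) = (3992 - 1459)/(-960 - 949/4) = 2533/(-4789/4) = 2533*(-4/4789) = -10132/4789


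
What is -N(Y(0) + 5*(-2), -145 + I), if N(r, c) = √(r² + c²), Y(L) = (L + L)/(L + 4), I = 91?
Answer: -2*√754 ≈ -54.918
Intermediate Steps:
Y(L) = 2*L/(4 + L) (Y(L) = (2*L)/(4 + L) = 2*L/(4 + L))
N(r, c) = √(c² + r²)
-N(Y(0) + 5*(-2), -145 + I) = -√((-145 + 91)² + (2*0/(4 + 0) + 5*(-2))²) = -√((-54)² + (2*0/4 - 10)²) = -√(2916 + (2*0*(¼) - 10)²) = -√(2916 + (0 - 10)²) = -√(2916 + (-10)²) = -√(2916 + 100) = -√3016 = -2*√754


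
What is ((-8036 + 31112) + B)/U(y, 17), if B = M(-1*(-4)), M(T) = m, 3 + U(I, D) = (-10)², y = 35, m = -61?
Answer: 23015/97 ≈ 237.27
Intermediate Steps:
U(I, D) = 97 (U(I, D) = -3 + (-10)² = -3 + 100 = 97)
M(T) = -61
B = -61
((-8036 + 31112) + B)/U(y, 17) = ((-8036 + 31112) - 61)/97 = (23076 - 61)*(1/97) = 23015*(1/97) = 23015/97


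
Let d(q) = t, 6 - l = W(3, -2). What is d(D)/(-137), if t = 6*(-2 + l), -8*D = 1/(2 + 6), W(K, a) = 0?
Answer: -24/137 ≈ -0.17518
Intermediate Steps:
l = 6 (l = 6 - 1*0 = 6 + 0 = 6)
D = -1/64 (D = -1/(8*(2 + 6)) = -⅛/8 = -⅛*⅛ = -1/64 ≈ -0.015625)
t = 24 (t = 6*(-2 + 6) = 6*4 = 24)
d(q) = 24
d(D)/(-137) = 24/(-137) = 24*(-1/137) = -24/137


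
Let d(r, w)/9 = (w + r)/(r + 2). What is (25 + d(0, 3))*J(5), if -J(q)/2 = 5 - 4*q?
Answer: 1155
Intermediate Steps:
d(r, w) = 9*(r + w)/(2 + r) (d(r, w) = 9*((w + r)/(r + 2)) = 9*((r + w)/(2 + r)) = 9*(r + w)/(2 + r))
J(q) = -10 + 8*q (J(q) = -2*(5 - 4*q) = -10 + 8*q)
(25 + d(0, 3))*J(5) = (25 + 9*(0 + 3)/(2 + 0))*(-10 + 8*5) = (25 + 9*3/2)*(-10 + 40) = (25 + 9*(1/2)*3)*30 = (25 + 27/2)*30 = (77/2)*30 = 1155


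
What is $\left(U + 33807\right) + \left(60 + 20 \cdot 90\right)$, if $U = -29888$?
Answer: $5779$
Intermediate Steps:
$\left(U + 33807\right) + \left(60 + 20 \cdot 90\right) = \left(-29888 + 33807\right) + \left(60 + 20 \cdot 90\right) = 3919 + \left(60 + 1800\right) = 3919 + 1860 = 5779$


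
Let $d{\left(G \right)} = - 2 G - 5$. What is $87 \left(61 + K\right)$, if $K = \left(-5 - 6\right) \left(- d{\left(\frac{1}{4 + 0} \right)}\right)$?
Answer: $\frac{87}{2} \approx 43.5$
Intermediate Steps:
$d{\left(G \right)} = -5 - 2 G$
$K = - \frac{121}{2}$ ($K = \left(-5 - 6\right) \left(- (-5 - \frac{2}{4 + 0})\right) = - 11 \left(- (-5 - \frac{2}{4})\right) = - 11 \left(- (-5 - \frac{1}{2})\right) = - 11 \left(\left(-1\right) \left(- \frac{11}{2}\right)\right) = \left(-11\right) \frac{11}{2} = - \frac{121}{2} \approx -60.5$)
$87 \left(61 + K\right) = 87 \left(61 - \frac{121}{2}\right) = 87 \cdot \frac{1}{2} = \frac{87}{2}$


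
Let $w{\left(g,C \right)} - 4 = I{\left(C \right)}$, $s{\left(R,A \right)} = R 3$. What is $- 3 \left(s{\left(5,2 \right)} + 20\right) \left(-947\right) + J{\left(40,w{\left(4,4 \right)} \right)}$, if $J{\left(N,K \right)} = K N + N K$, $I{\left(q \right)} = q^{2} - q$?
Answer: $100715$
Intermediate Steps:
$s{\left(R,A \right)} = 3 R$
$w{\left(g,C \right)} = 4 + C \left(-1 + C\right)$
$J{\left(N,K \right)} = 2 K N$ ($J{\left(N,K \right)} = K N + K N = 2 K N$)
$- 3 \left(s{\left(5,2 \right)} + 20\right) \left(-947\right) + J{\left(40,w{\left(4,4 \right)} \right)} = - 3 \left(3 \cdot 5 + 20\right) \left(-947\right) + 2 \left(4 + 4 \left(-1 + 4\right)\right) 40 = - 3 \left(15 + 20\right) \left(-947\right) + 2 \left(4 + 4 \cdot 3\right) 40 = \left(-3\right) 35 \left(-947\right) + 2 \left(4 + 12\right) 40 = \left(-105\right) \left(-947\right) + 2 \cdot 16 \cdot 40 = 99435 + 1280 = 100715$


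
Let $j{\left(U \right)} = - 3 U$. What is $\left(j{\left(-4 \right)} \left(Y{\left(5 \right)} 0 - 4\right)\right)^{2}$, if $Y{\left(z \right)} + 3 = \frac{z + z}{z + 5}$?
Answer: $2304$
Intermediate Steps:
$Y{\left(z \right)} = -3 + \frac{2 z}{5 + z}$ ($Y{\left(z \right)} = -3 + \frac{z + z}{z + 5} = -3 + \frac{2 z}{5 + z}$)
$\left(j{\left(-4 \right)} \left(Y{\left(5 \right)} 0 - 4\right)\right)^{2} = \left(\left(-3\right) \left(-4\right) \left(\frac{-15 - 5}{5 + 5} \cdot 0 - 4\right)\right)^{2} = \left(12 \left(\frac{-15 - 5}{10} \cdot 0 - 4\right)\right)^{2} = \left(12 \left(\frac{1}{10} \left(-20\right) 0 - 4\right)\right)^{2} = \left(12 \left(\left(-2\right) 0 - 4\right)\right)^{2} = \left(12 \left(0 - 4\right)\right)^{2} = \left(12 \left(-4\right)\right)^{2} = \left(-48\right)^{2} = 2304$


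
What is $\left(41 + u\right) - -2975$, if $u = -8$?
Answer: $3008$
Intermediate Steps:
$\left(41 + u\right) - -2975 = \left(41 - 8\right) - -2975 = 33 + 2975 = 3008$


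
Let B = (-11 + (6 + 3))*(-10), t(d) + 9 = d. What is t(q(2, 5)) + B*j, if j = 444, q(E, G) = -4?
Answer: 8867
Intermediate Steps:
t(d) = -9 + d
B = 20 (B = (-11 + 9)*(-10) = -2*(-10) = 20)
t(q(2, 5)) + B*j = (-9 - 4) + 20*444 = -13 + 8880 = 8867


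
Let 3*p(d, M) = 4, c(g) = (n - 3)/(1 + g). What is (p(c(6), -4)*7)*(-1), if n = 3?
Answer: -28/3 ≈ -9.3333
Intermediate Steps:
c(g) = 0 (c(g) = (3 - 3)/(1 + g) = 0/(1 + g) = 0)
p(d, M) = 4/3 (p(d, M) = (⅓)*4 = 4/3)
(p(c(6), -4)*7)*(-1) = ((4/3)*7)*(-1) = (28/3)*(-1) = -28/3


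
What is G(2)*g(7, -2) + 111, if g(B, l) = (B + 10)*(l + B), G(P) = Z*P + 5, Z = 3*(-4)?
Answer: -1504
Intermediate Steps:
Z = -12
G(P) = 5 - 12*P (G(P) = -12*P + 5 = 5 - 12*P)
g(B, l) = (10 + B)*(B + l)
G(2)*g(7, -2) + 111 = (5 - 12*2)*(7² + 10*7 + 10*(-2) + 7*(-2)) + 111 = (5 - 24)*(49 + 70 - 20 - 14) + 111 = -19*85 + 111 = -1615 + 111 = -1504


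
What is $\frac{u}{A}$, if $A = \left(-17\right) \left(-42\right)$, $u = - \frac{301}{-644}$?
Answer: $\frac{43}{65688} \approx 0.00065461$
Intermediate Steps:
$u = \frac{43}{92}$ ($u = \left(-301\right) \left(- \frac{1}{644}\right) = \frac{43}{92} \approx 0.46739$)
$A = 714$
$\frac{u}{A} = \frac{43}{92 \cdot 714} = \frac{43}{92} \cdot \frac{1}{714} = \frac{43}{65688}$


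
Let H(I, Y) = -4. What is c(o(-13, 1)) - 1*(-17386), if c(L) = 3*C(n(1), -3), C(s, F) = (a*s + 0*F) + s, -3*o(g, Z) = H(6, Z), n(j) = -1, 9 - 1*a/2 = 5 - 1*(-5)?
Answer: 17389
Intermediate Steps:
a = -2 (a = 18 - 2*(5 - 1*(-5)) = 18 - 2*(5 + 5) = 18 - 2*10 = 18 - 20 = -2)
o(g, Z) = 4/3 (o(g, Z) = -⅓*(-4) = 4/3)
C(s, F) = -s (C(s, F) = (-2*s + 0*F) + s = (-2*s + 0) + s = -2*s + s = -s)
c(L) = 3 (c(L) = 3*(-1*(-1)) = 3*1 = 3)
c(o(-13, 1)) - 1*(-17386) = 3 - 1*(-17386) = 3 + 17386 = 17389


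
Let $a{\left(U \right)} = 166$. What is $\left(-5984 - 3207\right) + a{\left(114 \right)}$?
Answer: $-9025$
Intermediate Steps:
$\left(-5984 - 3207\right) + a{\left(114 \right)} = \left(-5984 - 3207\right) + 166 = -9191 + 166 = -9025$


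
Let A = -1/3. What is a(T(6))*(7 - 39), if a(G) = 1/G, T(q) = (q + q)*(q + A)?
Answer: -8/17 ≈ -0.47059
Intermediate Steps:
A = -⅓ (A = -1*⅓ = -⅓ ≈ -0.33333)
T(q) = 2*q*(-⅓ + q) (T(q) = (q + q)*(q - ⅓) = (2*q)*(-⅓ + q) = 2*q*(-⅓ + q))
a(T(6))*(7 - 39) = (7 - 39)/(((⅔)*6*(-1 + 3*6))) = -32/((⅔)*6*(-1 + 18)) = -32/((⅔)*6*17) = -32/68 = (1/68)*(-32) = -8/17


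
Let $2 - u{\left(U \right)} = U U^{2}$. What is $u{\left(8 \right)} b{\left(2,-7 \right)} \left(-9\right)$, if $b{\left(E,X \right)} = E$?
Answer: $9180$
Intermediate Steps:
$u{\left(U \right)} = 2 - U^{3}$ ($u{\left(U \right)} = 2 - U U^{2} = 2 - U^{3}$)
$u{\left(8 \right)} b{\left(2,-7 \right)} \left(-9\right) = \left(2 - 8^{3}\right) 2 \left(-9\right) = \left(2 - 512\right) 2 \left(-9\right) = \left(-510\right) 2 \left(-9\right) = \left(-1020\right) \left(-9\right) = 9180$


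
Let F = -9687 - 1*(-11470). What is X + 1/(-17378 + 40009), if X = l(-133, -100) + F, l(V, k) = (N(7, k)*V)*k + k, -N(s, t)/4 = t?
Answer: 120435007974/22631 ≈ 5.3217e+6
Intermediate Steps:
N(s, t) = -4*t
F = 1783 (F = -9687 + 11470 = 1783)
l(V, k) = k - 4*V*k² (l(V, k) = ((-4*k)*V)*k + k = (-4*V*k)*k + k = -4*V*k² + k = k - 4*V*k²)
X = 5321683 (X = -100*(1 - 4*(-133)*(-100)) + 1783 = -100*(1 - 53200) + 1783 = -100*(-53199) + 1783 = 5319900 + 1783 = 5321683)
X + 1/(-17378 + 40009) = 5321683 + 1/(-17378 + 40009) = 5321683 + 1/22631 = 120435007974/22631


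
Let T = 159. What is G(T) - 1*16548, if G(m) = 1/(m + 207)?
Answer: -6056567/366 ≈ -16548.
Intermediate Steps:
G(m) = 1/(207 + m)
G(T) - 1*16548 = 1/(207 + 159) - 1*16548 = 1/366 - 16548 = -6056567/366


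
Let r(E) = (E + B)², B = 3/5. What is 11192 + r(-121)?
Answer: 642204/25 ≈ 25688.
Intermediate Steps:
B = ⅗ (B = 3*(⅕) = ⅗ ≈ 0.60000)
r(E) = (⅗ + E)² (r(E) = (E + ⅗)² = (⅗ + E)²)
11192 + r(-121) = 11192 + (3 + 5*(-121))²/25 = 11192 + (3 - 605)²/25 = 11192 + (1/25)*(-602)² = 11192 + (1/25)*362404 = 11192 + 362404/25 = 642204/25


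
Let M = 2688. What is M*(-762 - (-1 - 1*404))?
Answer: -959616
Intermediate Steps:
M*(-762 - (-1 - 1*404)) = 2688*(-762 - (-1 - 1*404)) = 2688*(-762 - (-1 - 404)) = 2688*(-762 - 1*(-405)) = 2688*(-762 + 405) = 2688*(-357) = -959616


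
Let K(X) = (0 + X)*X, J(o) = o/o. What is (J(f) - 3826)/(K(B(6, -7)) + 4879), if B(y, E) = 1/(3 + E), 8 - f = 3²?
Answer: -12240/15613 ≈ -0.78396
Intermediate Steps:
f = -1 (f = 8 - 1*3² = 8 - 1*9 = 8 - 9 = -1)
J(o) = 1
K(X) = X² (K(X) = X*X = X²)
(J(f) - 3826)/(K(B(6, -7)) + 4879) = (1 - 3826)/((1/(3 - 7))² + 4879) = -3825/((1/(-4))² + 4879) = -3825/((-¼)² + 4879) = -3825/(1/16 + 4879) = -3825/78065/16 = -3825*16/78065 = -12240/15613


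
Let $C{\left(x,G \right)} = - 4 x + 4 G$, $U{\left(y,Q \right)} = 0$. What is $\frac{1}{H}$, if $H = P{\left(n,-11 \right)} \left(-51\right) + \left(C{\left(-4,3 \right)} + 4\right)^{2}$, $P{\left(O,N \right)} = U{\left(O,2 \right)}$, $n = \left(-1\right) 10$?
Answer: $\frac{1}{1024} \approx 0.00097656$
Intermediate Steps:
$n = -10$
$P{\left(O,N \right)} = 0$
$H = 1024$ ($H = 0 \left(-51\right) + \left(\left(\left(-4\right) \left(-4\right) + 4 \cdot 3\right) + 4\right)^{2} = 0 + \left(\left(16 + 12\right) + 4\right)^{2} = 0 + \left(28 + 4\right)^{2} = 0 + 32^{2} = 0 + 1024 = 1024$)
$\frac{1}{H} = \frac{1}{1024}$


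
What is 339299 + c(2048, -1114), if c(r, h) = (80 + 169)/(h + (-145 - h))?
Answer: 49198106/145 ≈ 3.3930e+5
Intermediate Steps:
c(r, h) = -249/145 (c(r, h) = 249/(-145) = 249*(-1/145) = -249/145)
339299 + c(2048, -1114) = 339299 - 249/145 = 49198106/145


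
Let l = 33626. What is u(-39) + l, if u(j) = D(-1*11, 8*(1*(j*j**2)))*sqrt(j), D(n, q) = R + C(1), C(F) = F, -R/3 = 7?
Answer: 33626 - 20*I*sqrt(39) ≈ 33626.0 - 124.9*I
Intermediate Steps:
R = -21 (R = -3*7 = -21)
D(n, q) = -20 (D(n, q) = -21 + 1 = -20)
u(j) = -20*sqrt(j)
u(-39) + l = -20*I*sqrt(39) + 33626 = 33626 - 20*I*sqrt(39)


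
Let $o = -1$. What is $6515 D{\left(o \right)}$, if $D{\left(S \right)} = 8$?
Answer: $52120$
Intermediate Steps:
$6515 D{\left(o \right)} = 6515 \cdot 8 = 52120$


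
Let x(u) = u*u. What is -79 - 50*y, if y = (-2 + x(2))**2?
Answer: -279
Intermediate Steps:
x(u) = u**2
y = 4 (y = (-2 + 2**2)**2 = (-2 + 4)**2 = 2**2 = 4)
-79 - 50*y = -79 - 50*4 = -79 - 200 = -279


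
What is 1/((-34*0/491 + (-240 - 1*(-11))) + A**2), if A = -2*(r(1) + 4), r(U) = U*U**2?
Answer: -1/129 ≈ -0.0077519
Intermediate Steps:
r(U) = U**3
A = -10 (A = -2*(1**3 + 4) = -2*(1 + 4) = -2*5 = -10)
1/((-34*0/491 + (-240 - 1*(-11))) + A**2) = 1/((-34*0/491 + (-240 - 1*(-11))) + (-10)**2) = 1/((0*(1/491) + (-240 + 11)) + 100) = 1/((0 - 229) + 100) = 1/(-229 + 100) = 1/(-129) = -1/129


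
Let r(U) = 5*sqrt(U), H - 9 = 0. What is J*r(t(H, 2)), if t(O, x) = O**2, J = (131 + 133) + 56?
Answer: 14400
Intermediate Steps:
J = 320 (J = 264 + 56 = 320)
H = 9 (H = 9 + 0 = 9)
J*r(t(H, 2)) = 320*(5*sqrt(9**2)) = 320*(5*sqrt(81)) = 320*(5*9) = 320*45 = 14400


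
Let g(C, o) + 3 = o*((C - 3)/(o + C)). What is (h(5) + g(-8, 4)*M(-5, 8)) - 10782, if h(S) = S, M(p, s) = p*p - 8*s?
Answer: -11089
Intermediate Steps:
M(p, s) = p**2 - 8*s
g(C, o) = -3 + o*(-3 + C)/(C + o) (g(C, o) = -3 + o*((C - 3)/(o + C)) = -3 + o*((-3 + C)/(C + o)) = -3 + o*(-3 + C)/(C + o))
(h(5) + g(-8, 4)*M(-5, 8)) - 10782 = (5 + ((-6*4 - 3*(-8) - 8*4)/(-8 + 4))*((-5)**2 - 8*8)) - 10782 = (5 + ((-24 + 24 - 32)/(-4))*(25 - 64)) - 10782 = (5 - 1/4*(-32)*(-39)) - 10782 = (5 + 8*(-39)) - 10782 = (5 - 312) - 10782 = -307 - 10782 = -11089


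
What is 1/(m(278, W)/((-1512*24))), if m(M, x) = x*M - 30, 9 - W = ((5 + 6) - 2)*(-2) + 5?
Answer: -18144/3043 ≈ -5.9625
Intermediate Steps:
W = 22 (W = 9 - (((5 + 6) - 2)*(-2) + 5) = 9 - ((11 - 2)*(-2) + 5) = 9 - (9*(-2) + 5) = 9 - (-18 + 5) = 9 - 1*(-13) = 9 + 13 = 22)
m(M, x) = -30 + M*x (m(M, x) = M*x - 30 = -30 + M*x)
1/(m(278, W)/((-1512*24))) = 1/((-30 + 278*22)/((-1512*24))) = 1/((-30 + 6116)/(-36288)) = 1/(6086*(-1/36288)) = 1/(-3043/18144) = -18144/3043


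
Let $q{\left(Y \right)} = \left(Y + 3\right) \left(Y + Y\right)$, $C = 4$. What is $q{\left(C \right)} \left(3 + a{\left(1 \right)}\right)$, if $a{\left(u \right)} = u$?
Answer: $224$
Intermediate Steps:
$q{\left(Y \right)} = 2 Y \left(3 + Y\right)$ ($q{\left(Y \right)} = \left(3 + Y\right) 2 Y = 2 Y \left(3 + Y\right)$)
$q{\left(C \right)} \left(3 + a{\left(1 \right)}\right) = 2 \cdot 4 \left(3 + 4\right) \left(3 + 1\right) = 2 \cdot 4 \cdot 7 \cdot 4 = 56 \cdot 4 = 224$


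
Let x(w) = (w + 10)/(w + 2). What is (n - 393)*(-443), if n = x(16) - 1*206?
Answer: 2382454/9 ≈ 2.6472e+5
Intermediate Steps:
x(w) = (10 + w)/(2 + w)
n = -1841/9 (n = (10 + 16)/(2 + 16) - 1*206 = 26/18 - 206 = (1/18)*26 - 206 = 13/9 - 206 = -1841/9 ≈ -204.56)
(n - 393)*(-443) = (-1841/9 - 393)*(-443) = -5378/9*(-443) = 2382454/9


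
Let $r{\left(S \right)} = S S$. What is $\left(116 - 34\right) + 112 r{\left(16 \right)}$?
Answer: $28754$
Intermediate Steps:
$r{\left(S \right)} = S^{2}$
$\left(116 - 34\right) + 112 r{\left(16 \right)} = \left(116 - 34\right) + 112 \cdot 16^{2} = 82 + 112 \cdot 256 = 82 + 28672 = 28754$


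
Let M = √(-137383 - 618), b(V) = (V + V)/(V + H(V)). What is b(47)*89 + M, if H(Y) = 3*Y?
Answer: 89/2 + I*√138001 ≈ 44.5 + 371.48*I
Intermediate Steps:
b(V) = ½ (b(V) = (V + V)/(V + 3*V) = (2*V)/((4*V)) = (2*V)*(1/(4*V)) = ½)
M = I*√138001 (M = √(-138001) = I*√138001 ≈ 371.48*I)
b(47)*89 + M = (½)*89 + I*√138001 = 89/2 + I*√138001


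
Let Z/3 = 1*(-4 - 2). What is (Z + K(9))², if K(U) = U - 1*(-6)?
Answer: 9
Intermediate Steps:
K(U) = 6 + U (K(U) = U + 6 = 6 + U)
Z = -18 (Z = 3*(1*(-4 - 2)) = 3*(1*(-6)) = 3*(-6) = -18)
(Z + K(9))² = (-18 + (6 + 9))² = (-18 + 15)² = (-3)² = 9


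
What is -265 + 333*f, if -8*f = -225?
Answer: 72805/8 ≈ 9100.6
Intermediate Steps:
f = 225/8 (f = -1/8*(-225) = 225/8 ≈ 28.125)
-265 + 333*f = -265 + 333*(225/8) = -265 + 74925/8 = 72805/8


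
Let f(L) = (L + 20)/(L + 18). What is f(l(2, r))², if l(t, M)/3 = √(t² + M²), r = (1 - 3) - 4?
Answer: 10/9 ≈ 1.1111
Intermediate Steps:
r = -6 (r = -2 - 4 = -6)
l(t, M) = 3*√(M² + t²) (l(t, M) = 3*√(t² + M²) = 3*√(M² + t²))
f(L) = (20 + L)/(18 + L)
f(l(2, r))² = ((20 + 3*√((-6)² + 2²))/(18 + 3*√((-6)² + 2²)))² = ((20 + 3*√(36 + 4))/(18 + 3*√(36 + 4)))² = ((20 + 3*√40)/(18 + 3*√40))² = ((20 + 3*(2*√10))/(18 + 3*(2*√10)))² = ((20 + 6*√10)/(18 + 6*√10))² = (20 + 6*√10)²/(18 + 6*√10)²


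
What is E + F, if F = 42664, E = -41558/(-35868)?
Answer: 765156955/17934 ≈ 42665.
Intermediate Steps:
E = 20779/17934 (E = -41558*(-1/35868) = 20779/17934 ≈ 1.1586)
E + F = 20779/17934 + 42664 = 765156955/17934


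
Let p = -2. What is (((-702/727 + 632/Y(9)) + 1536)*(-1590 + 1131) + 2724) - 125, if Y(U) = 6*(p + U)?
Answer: -3607534295/5089 ≈ -7.0889e+5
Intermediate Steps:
Y(U) = -12 + 6*U (Y(U) = 6*(-2 + U) = -12 + 6*U)
(((-702/727 + 632/Y(9)) + 1536)*(-1590 + 1131) + 2724) - 125 = (((-702/727 + 632/(-12 + 6*9)) + 1536)*(-1590 + 1131) + 2724) - 125 = (((-702*1/727 + 632/(-12 + 54)) + 1536)*(-459) + 2724) - 125 = (((-702/727 + 632/42) + 1536)*(-459) + 2724) - 125 = (((-702/727 + 632*(1/42)) + 1536)*(-459) + 2724) - 125 = (((-702/727 + 316/21) + 1536)*(-459) + 2724) - 125 = ((214990/15267 + 1536)*(-459) + 2724) - 125 = ((23665102/15267)*(-459) + 2724) - 125 = (-3620760606/5089 + 2724) - 125 = -3606898170/5089 - 125 = -3607534295/5089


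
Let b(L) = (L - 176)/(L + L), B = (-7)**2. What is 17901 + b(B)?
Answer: 1754171/98 ≈ 17900.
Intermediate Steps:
B = 49
b(L) = (-176 + L)/(2*L) (b(L) = (-176 + L)/((2*L)) = (-176 + L)*(1/(2*L)) = (-176 + L)/(2*L))
17901 + b(B) = 17901 + (1/2)*(-176 + 49)/49 = 17901 + (1/2)*(1/49)*(-127) = 17901 - 127/98 = 1754171/98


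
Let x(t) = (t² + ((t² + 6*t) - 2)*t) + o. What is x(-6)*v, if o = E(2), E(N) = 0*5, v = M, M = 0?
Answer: 0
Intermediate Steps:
v = 0
E(N) = 0
o = 0
x(t) = t² + t*(-2 + t² + 6*t) (x(t) = (t² + ((t² + 6*t) - 2)*t) + 0 = (t² + (-2 + t² + 6*t)*t) + 0 = (t² + t*(-2 + t² + 6*t)) + 0 = t² + t*(-2 + t² + 6*t))
x(-6)*v = -6*(-2 + (-6)² + 7*(-6))*0 = -6*(-2 + 36 - 42)*0 = -6*(-8)*0 = 48*0 = 0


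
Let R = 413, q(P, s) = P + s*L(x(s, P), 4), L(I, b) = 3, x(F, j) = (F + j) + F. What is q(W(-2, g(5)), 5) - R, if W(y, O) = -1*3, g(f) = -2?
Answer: -401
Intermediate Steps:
x(F, j) = j + 2*F
W(y, O) = -3
q(P, s) = P + 3*s (q(P, s) = P + s*3 = P + 3*s)
q(W(-2, g(5)), 5) - R = (-3 + 3*5) - 1*413 = (-3 + 15) - 413 = 12 - 413 = -401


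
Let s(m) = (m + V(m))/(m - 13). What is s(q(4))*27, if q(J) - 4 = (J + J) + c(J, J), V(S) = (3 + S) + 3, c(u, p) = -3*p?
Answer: -162/13 ≈ -12.462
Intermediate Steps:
V(S) = 6 + S
q(J) = 4 - J (q(J) = 4 + ((J + J) - 3*J) = 4 + (2*J - 3*J) = 4 - J)
s(m) = (6 + 2*m)/(-13 + m) (s(m) = (m + (6 + m))/(m - 13) = (6 + 2*m)/(-13 + m))
s(q(4))*27 = (2*(3 + (4 - 1*4))/(-13 + (4 - 1*4)))*27 = (2*(3 + (4 - 4))/(-13 + (4 - 4)))*27 = (2*(3 + 0)/(-13 + 0))*27 = (2*3/(-13))*27 = (2*(-1/13)*3)*27 = -6/13*27 = -162/13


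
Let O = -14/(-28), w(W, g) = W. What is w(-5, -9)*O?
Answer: -5/2 ≈ -2.5000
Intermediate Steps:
O = 1/2 (O = -14*(-1/28) = 1/2 ≈ 0.50000)
w(-5, -9)*O = -5*1/2 = -5/2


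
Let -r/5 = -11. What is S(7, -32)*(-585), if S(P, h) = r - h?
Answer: -50895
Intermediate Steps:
r = 55 (r = -5*(-11) = 55)
S(P, h) = 55 - h
S(7, -32)*(-585) = (55 - 1*(-32))*(-585) = (55 + 32)*(-585) = 87*(-585) = -50895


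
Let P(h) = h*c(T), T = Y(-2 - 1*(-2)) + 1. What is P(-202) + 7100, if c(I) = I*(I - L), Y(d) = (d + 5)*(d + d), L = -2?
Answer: 6494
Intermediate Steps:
Y(d) = 2*d*(5 + d) (Y(d) = (5 + d)*(2*d) = 2*d*(5 + d))
T = 1 (T = 2*(-2 - 1*(-2))*(5 + (-2 - 1*(-2))) + 1 = 2*(-2 + 2)*(5 + (-2 + 2)) + 1 = 2*0*(5 + 0) + 1 = 2*0*5 + 1 = 0 + 1 = 1)
c(I) = I*(2 + I) (c(I) = I*(I - 1*(-2)) = I*(I + 2) = I*(2 + I))
P(h) = 3*h (P(h) = h*(1*(2 + 1)) = h*(1*3) = h*3 = 3*h)
P(-202) + 7100 = 3*(-202) + 7100 = -606 + 7100 = 6494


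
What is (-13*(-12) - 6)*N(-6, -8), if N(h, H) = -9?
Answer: -1350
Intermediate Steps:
(-13*(-12) - 6)*N(-6, -8) = (-13*(-12) - 6)*(-9) = (156 - 6)*(-9) = 150*(-9) = -1350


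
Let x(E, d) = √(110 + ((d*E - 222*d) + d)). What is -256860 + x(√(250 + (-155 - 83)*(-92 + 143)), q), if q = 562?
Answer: -256860 + 2*√(-31023 + 562*I*√743) ≈ -2.5678e+5 + 362.28*I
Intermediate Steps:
x(E, d) = √(110 - 221*d + E*d) (x(E, d) = √(110 + ((E*d - 222*d) + d)) = √(110 + ((-222*d + E*d) + d)) = √(110 + (-221*d + E*d)) = √(110 - 221*d + E*d))
-256860 + x(√(250 + (-155 - 83)*(-92 + 143)), q) = -256860 + √(110 - 221*562 + √(250 + (-155 - 83)*(-92 + 143))*562) = -256860 + √(110 - 124202 + √(250 - 238*51)*562) = -256860 + √(110 - 124202 + √(250 - 12138)*562) = -256860 + √(110 - 124202 + √(-11888)*562) = -256860 + √(110 - 124202 + (4*I*√743)*562) = -256860 + √(110 - 124202 + 2248*I*√743) = -256860 + √(-124092 + 2248*I*√743)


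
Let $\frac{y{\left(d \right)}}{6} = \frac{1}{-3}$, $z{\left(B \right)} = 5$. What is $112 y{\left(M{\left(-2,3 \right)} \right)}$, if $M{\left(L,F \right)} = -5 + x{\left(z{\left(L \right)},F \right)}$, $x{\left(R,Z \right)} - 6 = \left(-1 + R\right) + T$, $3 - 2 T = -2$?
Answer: $-224$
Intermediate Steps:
$T = \frac{5}{2}$ ($T = \frac{3}{2} - -1 = \frac{3}{2} + 1 = \frac{5}{2} \approx 2.5$)
$x{\left(R,Z \right)} = \frac{15}{2} + R$ ($x{\left(R,Z \right)} = 6 + \left(\left(-1 + R\right) + \frac{5}{2}\right) = 6 + \left(\frac{3}{2} + R\right) = \frac{15}{2} + R$)
$M{\left(L,F \right)} = \frac{15}{2}$ ($M{\left(L,F \right)} = -5 + \left(\frac{15}{2} + 5\right) = -5 + \frac{25}{2} = \frac{15}{2}$)
$y{\left(d \right)} = -2$ ($y{\left(d \right)} = \frac{6}{-3} = 6 \left(- \frac{1}{3}\right) = -2$)
$112 y{\left(M{\left(-2,3 \right)} \right)} = 112 \left(-2\right) = -224$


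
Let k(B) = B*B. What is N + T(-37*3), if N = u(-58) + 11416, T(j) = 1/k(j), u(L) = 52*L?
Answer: 103496401/12321 ≈ 8400.0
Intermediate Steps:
k(B) = B**2
T(j) = j**(-2) (T(j) = 1/(j**2) = j**(-2))
N = 8400 (N = 52*(-58) + 11416 = -3016 + 11416 = 8400)
N + T(-37*3) = 8400 + (-37*3)**(-2) = 8400 + (-111)**(-2) = 8400 + 1/12321 = 103496401/12321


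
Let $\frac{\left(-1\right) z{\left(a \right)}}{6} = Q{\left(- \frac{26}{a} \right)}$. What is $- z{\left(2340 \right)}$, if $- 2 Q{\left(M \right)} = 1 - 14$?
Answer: $39$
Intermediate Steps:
$Q{\left(M \right)} = \frac{13}{2}$ ($Q{\left(M \right)} = - \frac{1 - 14}{2} = \left(- \frac{1}{2}\right) \left(-13\right) = \frac{13}{2}$)
$z{\left(a \right)} = -39$ ($z{\left(a \right)} = \left(-6\right) \frac{13}{2} = -39$)
$- z{\left(2340 \right)} = \left(-1\right) \left(-39\right) = 39$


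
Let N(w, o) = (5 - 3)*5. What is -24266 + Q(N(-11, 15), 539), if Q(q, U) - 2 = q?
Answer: -24254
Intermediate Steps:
N(w, o) = 10 (N(w, o) = 2*5 = 10)
Q(q, U) = 2 + q
-24266 + Q(N(-11, 15), 539) = -24266 + (2 + 10) = -24266 + 12 = -24254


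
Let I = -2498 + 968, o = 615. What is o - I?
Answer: 2145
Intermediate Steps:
I = -1530
o - I = 615 - 1*(-1530) = 615 + 1530 = 2145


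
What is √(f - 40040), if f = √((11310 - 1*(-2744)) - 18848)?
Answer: √(-40040 + I*√4794) ≈ 0.173 + 200.1*I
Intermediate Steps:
f = I*√4794 (f = √((11310 + 2744) - 18848) = √(14054 - 18848) = √(-4794) = I*√4794 ≈ 69.239*I)
√(f - 40040) = √(I*√4794 - 40040) = √(-40040 + I*√4794)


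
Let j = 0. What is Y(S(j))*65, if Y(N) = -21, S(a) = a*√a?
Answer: -1365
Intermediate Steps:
S(a) = a^(3/2)
Y(S(j))*65 = -21*65 = -1365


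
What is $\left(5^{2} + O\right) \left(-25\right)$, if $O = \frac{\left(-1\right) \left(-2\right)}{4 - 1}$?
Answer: $- \frac{1925}{3} \approx -641.67$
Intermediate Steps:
$O = \frac{2}{3} \approx 0.66667$
$\left(5^{2} + O\right) \left(-25\right) = \left(5^{2} + \frac{2}{3}\right) \left(-25\right) = \left(25 + \frac{2}{3}\right) \left(-25\right) = \frac{77}{3} \left(-25\right) = - \frac{1925}{3}$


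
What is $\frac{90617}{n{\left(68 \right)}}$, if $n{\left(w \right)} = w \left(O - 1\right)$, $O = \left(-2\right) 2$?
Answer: $- \frac{90617}{340} \approx -266.52$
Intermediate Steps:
$O = -4$
$n{\left(w \right)} = - 5 w$ ($n{\left(w \right)} = w \left(-4 - 1\right) = w \left(-5\right) = - 5 w$)
$\frac{90617}{n{\left(68 \right)}} = \frac{90617}{\left(-5\right) 68} = \frac{90617}{-340} = 90617 \left(- \frac{1}{340}\right) = - \frac{90617}{340}$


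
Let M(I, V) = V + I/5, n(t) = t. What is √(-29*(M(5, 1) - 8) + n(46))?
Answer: 2*√55 ≈ 14.832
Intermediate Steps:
M(I, V) = V + I/5 (M(I, V) = V + I*(⅕) = V + I/5)
√(-29*(M(5, 1) - 8) + n(46)) = √(-29*((1 + (⅕)*5) - 8) + 46) = √(-29*((1 + 1) - 8) + 46) = √(-29*(2 - 8) + 46) = √(-29*(-6) + 46) = √(174 + 46) = √220 = 2*√55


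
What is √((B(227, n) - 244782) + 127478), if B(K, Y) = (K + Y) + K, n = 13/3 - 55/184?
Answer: I*√8900858274/276 ≈ 341.83*I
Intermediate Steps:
n = 2227/552 (n = 13*(⅓) - 55*1/184 = 13/3 - 55/184 = 2227/552 ≈ 4.0344)
B(K, Y) = Y + 2*K
√((B(227, n) - 244782) + 127478) = √(((2227/552 + 2*227) - 244782) + 127478) = √(((2227/552 + 454) - 244782) + 127478) = √((252835/552 - 244782) + 127478) = √(-134866829/552 + 127478) = √(-64498973/552) = I*√8900858274/276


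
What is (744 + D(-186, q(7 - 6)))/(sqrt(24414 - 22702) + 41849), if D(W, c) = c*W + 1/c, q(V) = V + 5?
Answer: -93365119/10508022534 + 4462*sqrt(107)/5254011267 ≈ -0.0088763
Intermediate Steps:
q(V) = 5 + V
D(W, c) = 1/c + W*c (D(W, c) = W*c + 1/c = 1/c + W*c)
(744 + D(-186, q(7 - 6)))/(sqrt(24414 - 22702) + 41849) = (744 + (1/(5 + (7 - 6)) - 186*(5 + (7 - 6))))/(sqrt(24414 - 22702) + 41849) = (744 + (1/(5 + 1) - 186*(5 + 1)))/(sqrt(1712) + 41849) = (744 + (1/6 - 186*6))/(4*sqrt(107) + 41849) = (744 + (1/6 - 1116))/(41849 + 4*sqrt(107)) = (744 - 6695/6)/(41849 + 4*sqrt(107)) = -2231/(6*(41849 + 4*sqrt(107)))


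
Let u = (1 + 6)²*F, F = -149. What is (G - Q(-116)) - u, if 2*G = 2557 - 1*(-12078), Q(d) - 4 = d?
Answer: 29461/2 ≈ 14731.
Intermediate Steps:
Q(d) = 4 + d
G = 14635/2 (G = (2557 - 1*(-12078))/2 = (2557 + 12078)/2 = (½)*14635 = 14635/2 ≈ 7317.5)
u = -7301 (u = (1 + 6)²*(-149) = 7²*(-149) = 49*(-149) = -7301)
(G - Q(-116)) - u = (14635/2 - (4 - 116)) - 1*(-7301) = (14635/2 - 1*(-112)) + 7301 = (14635/2 + 112) + 7301 = 14859/2 + 7301 = 29461/2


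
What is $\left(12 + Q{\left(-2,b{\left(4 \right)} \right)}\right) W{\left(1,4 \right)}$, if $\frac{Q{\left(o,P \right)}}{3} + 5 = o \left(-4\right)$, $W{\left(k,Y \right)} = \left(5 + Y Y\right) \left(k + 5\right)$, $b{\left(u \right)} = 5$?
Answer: $2646$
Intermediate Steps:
$W{\left(k,Y \right)} = \left(5 + k\right) \left(5 + Y^{2}\right)$ ($W{\left(k,Y \right)} = \left(5 + Y^{2}\right) \left(5 + k\right) = \left(5 + k\right) \left(5 + Y^{2}\right)$)
$Q{\left(o,P \right)} = -15 - 12 o$ ($Q{\left(o,P \right)} = -15 + 3 o \left(-4\right) = -15 + 3 \left(- 4 o\right) = -15 - 12 o$)
$\left(12 + Q{\left(-2,b{\left(4 \right)} \right)}\right) W{\left(1,4 \right)} = \left(12 - -9\right) \left(25 + 5 \cdot 1 + 5 \cdot 4^{2} + 1 \cdot 4^{2}\right) = \left(12 + \left(-15 + 24\right)\right) \left(25 + 5 + 5 \cdot 16 + 1 \cdot 16\right) = \left(12 + 9\right) \left(25 + 5 + 80 + 16\right) = 21 \cdot 126 = 2646$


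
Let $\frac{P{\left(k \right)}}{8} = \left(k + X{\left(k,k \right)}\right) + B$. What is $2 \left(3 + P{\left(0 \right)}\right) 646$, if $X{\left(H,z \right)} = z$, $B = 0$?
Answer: $3876$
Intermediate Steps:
$P{\left(k \right)} = 16 k$ ($P{\left(k \right)} = 8 \left(\left(k + k\right) + 0\right) = 8 \left(2 k + 0\right) = 8 \cdot 2 k = 16 k$)
$2 \left(3 + P{\left(0 \right)}\right) 646 = 2 \left(3 + 16 \cdot 0\right) 646 = 2 \left(3 + 0\right) 646 = 2 \cdot 3 \cdot 646 = 6 \cdot 646 = 3876$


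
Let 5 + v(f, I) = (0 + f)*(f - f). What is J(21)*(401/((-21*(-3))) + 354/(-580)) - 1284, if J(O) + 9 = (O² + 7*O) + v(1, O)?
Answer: 2635079/1305 ≈ 2019.2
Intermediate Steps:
v(f, I) = -5 (v(f, I) = -5 + (0 + f)*(f - f) = -5 + f*0 = -5 + 0 = -5)
J(O) = -14 + O² + 7*O (J(O) = -9 + ((O² + 7*O) - 5) = -9 + (-5 + O² + 7*O) = -14 + O² + 7*O)
J(21)*(401/((-21*(-3))) + 354/(-580)) - 1284 = (-14 + 21² + 7*21)*(401/((-21*(-3))) + 354/(-580)) - 1284 = (-14 + 441 + 147)*(401/63 + 354*(-1/580)) - 1284 = 574*(401*(1/63) - 177/290) - 1284 = 574*(401/63 - 177/290) - 1284 = 574*(105139/18270) - 1284 = 4310699/1305 - 1284 = 2635079/1305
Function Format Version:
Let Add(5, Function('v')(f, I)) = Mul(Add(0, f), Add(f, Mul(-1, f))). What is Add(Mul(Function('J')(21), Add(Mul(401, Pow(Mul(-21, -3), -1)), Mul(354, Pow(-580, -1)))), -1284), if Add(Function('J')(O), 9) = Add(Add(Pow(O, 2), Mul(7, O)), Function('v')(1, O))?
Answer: Rational(2635079, 1305) ≈ 2019.2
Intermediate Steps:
Function('v')(f, I) = -5 (Function('v')(f, I) = Add(-5, Mul(Add(0, f), Add(f, Mul(-1, f)))) = Add(-5, Mul(f, 0)) = Add(-5, 0) = -5)
Function('J')(O) = Add(-14, Pow(O, 2), Mul(7, O)) (Function('J')(O) = Add(-9, Add(Add(Pow(O, 2), Mul(7, O)), -5)) = Add(-9, Add(-5, Pow(O, 2), Mul(7, O))) = Add(-14, Pow(O, 2), Mul(7, O)))
Add(Mul(Function('J')(21), Add(Mul(401, Pow(Mul(-21, -3), -1)), Mul(354, Pow(-580, -1)))), -1284) = Add(Mul(Add(-14, Pow(21, 2), Mul(7, 21)), Add(Mul(401, Pow(Mul(-21, -3), -1)), Mul(354, Pow(-580, -1)))), -1284) = Add(Mul(Add(-14, 441, 147), Add(Mul(401, Pow(63, -1)), Mul(354, Rational(-1, 580)))), -1284) = Add(Mul(574, Add(Mul(401, Rational(1, 63)), Rational(-177, 290))), -1284) = Add(Mul(574, Add(Rational(401, 63), Rational(-177, 290))), -1284) = Add(Mul(574, Rational(105139, 18270)), -1284) = Add(Rational(4310699, 1305), -1284) = Rational(2635079, 1305)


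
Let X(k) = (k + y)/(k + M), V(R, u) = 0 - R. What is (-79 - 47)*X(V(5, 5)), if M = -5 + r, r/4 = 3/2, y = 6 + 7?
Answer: 252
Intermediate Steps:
y = 13
r = 6 (r = 4*(3/2) = 6)
M = 1 (M = -5 + 6 = 1)
V(R, u) = -R
X(k) = (13 + k)/(1 + k) (X(k) = (k + 13)/(k + 1) = (13 + k)/(1 + k))
(-79 - 47)*X(V(5, 5)) = (-79 - 47)*((13 - 1*5)/(1 - 1*5)) = -126*(13 - 5)/(1 - 5) = -126*8/(-4) = -(-63)*8/2 = -126*(-2) = 252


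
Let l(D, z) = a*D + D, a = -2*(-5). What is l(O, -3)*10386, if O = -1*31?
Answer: -3541626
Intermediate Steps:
a = 10
O = -31
l(D, z) = 11*D (l(D, z) = 10*D + D = 11*D)
l(O, -3)*10386 = (11*(-31))*10386 = -341*10386 = -3541626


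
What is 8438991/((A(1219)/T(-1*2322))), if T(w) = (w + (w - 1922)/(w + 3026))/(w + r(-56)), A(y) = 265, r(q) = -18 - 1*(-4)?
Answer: 314339372673/9904640 ≈ 31737.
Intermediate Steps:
r(q) = -14 (r(q) = -18 + 4 = -14)
T(w) = (w + (-1922 + w)/(3026 + w))/(-14 + w) (T(w) = (w + (w - 1922)/(w + 3026))/(w - 14) = (w + (-1922 + w)/(3026 + w))/(-14 + w))
8438991/((A(1219)/T(-1*2322))) = 8438991/((265/(((-1922 + (-1*2322)² + 3027*(-1*2322))/(-42364 + (-1*2322)² + 3012*(-1*2322)))))) = 8438991/((265/(((-1922 + (-2322)² + 3027*(-2322))/(-42364 + (-2322)² + 3012*(-2322)))))) = 8438991/((265/(((-1922 + 5391684 - 7028694)/(-42364 + 5391684 - 6993864))))) = 8438991/((265/((-1638932/(-1644544))))) = 8438991/((265/((-1/1644544*(-1638932))))) = 8438991/((265/(409733/411136))) = 8438991/((265*(411136/409733))) = 8438991/(108951040/409733) = 8438991*(409733/108951040) = 314339372673/9904640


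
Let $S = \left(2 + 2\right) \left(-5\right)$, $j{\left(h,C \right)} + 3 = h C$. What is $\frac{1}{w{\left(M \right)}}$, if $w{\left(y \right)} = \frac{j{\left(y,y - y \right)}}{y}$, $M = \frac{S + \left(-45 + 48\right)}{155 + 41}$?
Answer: $\frac{17}{588} \approx 0.028912$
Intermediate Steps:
$j{\left(h,C \right)} = -3 + C h$ ($j{\left(h,C \right)} = -3 + h C = -3 + C h$)
$S = -20$ ($S = 4 \left(-5\right) = -20$)
$M = - \frac{17}{196}$ ($M = \frac{-20 + \left(-45 + 48\right)}{155 + 41} = \frac{-20 + 3}{196} = \left(-17\right) \frac{1}{196} = - \frac{17}{196} \approx -0.086735$)
$w{\left(y \right)} = - \frac{3}{y}$ ($w{\left(y \right)} = \frac{-3 + \left(y - y\right) y}{y} = \frac{-3 + 0 y}{y} = \frac{-3 + 0}{y} = - \frac{3}{y}$)
$\frac{1}{w{\left(M \right)}} = \frac{1}{\left(-3\right) \frac{1}{- \frac{17}{196}}} = \frac{1}{\left(-3\right) \left(- \frac{196}{17}\right)} = \frac{1}{\frac{588}{17}} = \frac{17}{588}$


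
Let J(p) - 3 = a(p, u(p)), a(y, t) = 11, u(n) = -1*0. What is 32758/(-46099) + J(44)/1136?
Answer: -18283851/26184232 ≈ -0.69828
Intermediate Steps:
u(n) = 0
J(p) = 14 (J(p) = 3 + 11 = 14)
32758/(-46099) + J(44)/1136 = 32758/(-46099) + 14/1136 = 32758*(-1/46099) + 14*(1/1136) = -32758/46099 + 7/568 = -18283851/26184232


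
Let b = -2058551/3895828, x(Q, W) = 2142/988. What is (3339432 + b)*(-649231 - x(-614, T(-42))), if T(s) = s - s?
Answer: -4172534711093822306825/1924539032 ≈ -2.1681e+12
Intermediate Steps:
T(s) = 0
x(Q, W) = 1071/494 (x(Q, W) = 2142*(1/988) = 1071/494)
b = -2058551/3895828 (b = -2058551*1/3895828 = -2058551/3895828 ≈ -0.52840)
(3339432 + b)*(-649231 - x(-614, T(-42))) = (3339432 - 2058551/3895828)*(-649231 - 1*1071/494) = 13009850631145*(-649231 - 1071/494)/3895828 = (13009850631145/3895828)*(-320721185/494) = -4172534711093822306825/1924539032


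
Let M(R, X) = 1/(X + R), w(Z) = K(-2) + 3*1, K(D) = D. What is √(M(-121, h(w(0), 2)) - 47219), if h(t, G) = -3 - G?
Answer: I*√83294330/42 ≈ 217.3*I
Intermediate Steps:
w(Z) = 1 (w(Z) = -2 + 3*1 = -2 + 3 = 1)
M(R, X) = 1/(R + X)
√(M(-121, h(w(0), 2)) - 47219) = √(1/(-121 + (-3 - 1*2)) - 47219) = √(1/(-121 + (-3 - 2)) - 47219) = √(1/(-121 - 5) - 47219) = √(1/(-126) - 47219) = √(-1/126 - 47219) = √(-5949595/126) = I*√83294330/42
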